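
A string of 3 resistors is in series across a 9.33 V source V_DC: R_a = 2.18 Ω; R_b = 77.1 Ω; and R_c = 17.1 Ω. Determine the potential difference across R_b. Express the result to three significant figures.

ΣR = 2.18 + 77.1 + 17.1 = 96.38 Ω.
V = V_DC · R/ΣR = 9.33 × 0.8000 = 7.464 V.

V ≈ 7.46 V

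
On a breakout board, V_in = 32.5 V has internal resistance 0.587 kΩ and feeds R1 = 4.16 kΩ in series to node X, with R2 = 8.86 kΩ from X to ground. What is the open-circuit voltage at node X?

V_th ≈ 21.2 V

R1' = 0.587 + 4.16 = 4.747 kΩ (source resistance + R1).
With X open, the divider is unloaded: V_th = 32.5 × 8.86/13.61 = 21.16 V.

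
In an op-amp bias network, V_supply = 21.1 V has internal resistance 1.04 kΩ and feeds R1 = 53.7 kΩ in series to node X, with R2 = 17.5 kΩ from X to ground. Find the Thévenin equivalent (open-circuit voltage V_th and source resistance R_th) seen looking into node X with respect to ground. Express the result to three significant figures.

R1' = 1.04 + 53.7 = 54.74 kΩ (source resistance + R1).
V_th is the unloaded tap voltage: V_supply · R2/(R1'+R2) = 21.1 × 0.2422 = 5.111 V.
Zeroing V_supply shorts the top of R1' to ground, so R_th = R1' ‖ R2 = 13.26 kΩ.

V_th ≈ 5.11 V, R_th ≈ 13.3 kΩ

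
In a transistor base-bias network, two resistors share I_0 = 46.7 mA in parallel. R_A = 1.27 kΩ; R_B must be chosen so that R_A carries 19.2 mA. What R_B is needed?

R_B ≈ 0.887 kΩ

In a two-way split, I_A/I_0 = R_B/(R_A + R_B).
With f = 0.4111, R_B = R_A · f/(1−f) = 1.27 × 0.6982 = 0.8867 kΩ.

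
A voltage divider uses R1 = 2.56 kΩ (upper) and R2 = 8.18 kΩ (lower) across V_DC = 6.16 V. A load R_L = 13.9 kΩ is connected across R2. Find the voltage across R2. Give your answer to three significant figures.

The load sits in parallel with R2, giving an effective lower resistance R2' = R2·R_L/(R2+R_L) = 5.150 kΩ.
Voltage divider with the loaded lower leg: V_out = 6.16 × 5.150/(2.56 + 5.150) = 6.16 × 0.6679 = 4.115 V.

V_out ≈ 4.11 V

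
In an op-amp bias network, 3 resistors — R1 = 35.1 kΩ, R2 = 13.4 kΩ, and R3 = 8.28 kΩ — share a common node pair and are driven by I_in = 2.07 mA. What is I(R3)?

Total conductance ΣG = 1/35.1 + 1/13.4 + 1/8.28 = 0.2239 (units of 1/kΩ).
R3 takes the fraction G_k/ΣG = 0.1208/0.2239 = 0.5394, so I = 2.07 × 0.5394 = 1.117 mA.

I ≈ 1.12 mA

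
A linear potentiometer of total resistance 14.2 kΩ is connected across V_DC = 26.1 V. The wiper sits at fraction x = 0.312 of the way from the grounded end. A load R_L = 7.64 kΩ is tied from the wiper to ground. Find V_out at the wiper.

Split the track: R_lower = x·R_p = 4.430 kΩ, R_upper = (1−x)·R_p = 9.770 kΩ.
R_L loads the lower segment: effective lower R = 2.804 kΩ.
Then V_out = V_DC · 2.804/(9.770 + 2.804) = 5.821 V.

V_out ≈ 5.82 V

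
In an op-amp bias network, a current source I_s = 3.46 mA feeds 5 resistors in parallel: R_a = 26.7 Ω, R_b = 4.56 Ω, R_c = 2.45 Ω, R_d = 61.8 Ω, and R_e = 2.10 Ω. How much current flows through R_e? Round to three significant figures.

I ≈ 1.42 mA

Total conductance ΣG = 1/26.7 + 1/4.56 + 1/2.45 + 1/61.8 + 1/2.10 = 1.157 (units of 1/Ω).
Current divider: I(R_e) = I_s · G_k/ΣG = 3.46 × (0.4762/1.157) = 3.46 × 0.4115 = 1.424 mA.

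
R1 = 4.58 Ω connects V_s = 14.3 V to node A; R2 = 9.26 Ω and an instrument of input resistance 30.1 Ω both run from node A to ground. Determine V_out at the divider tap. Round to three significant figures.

V_out ≈ 8.68 V

R2 ‖ R_L = (9.26 × 30.1)/(9.26 + 30.1) = 7.081 Ω.
Now apply the divider: V_out = 14.3 × 0.6073 = 8.684 V.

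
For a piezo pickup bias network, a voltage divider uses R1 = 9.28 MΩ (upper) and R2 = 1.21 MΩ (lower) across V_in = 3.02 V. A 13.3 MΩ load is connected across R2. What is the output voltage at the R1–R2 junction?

V_out ≈ 0.322 V

R2 ‖ R_L = (1.21 × 13.3)/(1.21 + 13.3) = 1.109 MΩ.
Then V_out = V_in · R2'/(R1 + R2') = 3.02 × 1.109/10.39 = 0.3224 V.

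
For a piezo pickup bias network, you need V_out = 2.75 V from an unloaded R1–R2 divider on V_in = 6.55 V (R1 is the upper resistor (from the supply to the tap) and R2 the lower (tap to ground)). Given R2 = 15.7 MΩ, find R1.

R1 ≈ 21.7 MΩ

The divider ratio is R2/(R1+R2) = 2.75/6.55 = 0.4198.
Rearranging, R1 = R2·(1−k)/k = 15.7 × 1.382 = 21.69 MΩ.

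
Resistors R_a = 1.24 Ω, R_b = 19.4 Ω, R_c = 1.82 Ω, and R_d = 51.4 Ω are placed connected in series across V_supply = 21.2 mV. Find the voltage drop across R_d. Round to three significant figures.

V ≈ 14.8 mV

ΣR = 1.24 + 19.4 + 1.82 + 51.4 = 73.86 Ω.
By the voltage-divider rule, V = 21.2 × 51.40/73.86 = 14.75 mV.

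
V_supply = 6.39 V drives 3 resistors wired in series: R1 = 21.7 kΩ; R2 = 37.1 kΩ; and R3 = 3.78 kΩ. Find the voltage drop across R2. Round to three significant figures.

ΣR = 21.7 + 37.1 + 3.78 = 62.58 kΩ.
Voltage divider: V = V_supply · (37.10 / 62.58) = 6.39 × 0.5928 = 3.788 V.

V ≈ 3.79 V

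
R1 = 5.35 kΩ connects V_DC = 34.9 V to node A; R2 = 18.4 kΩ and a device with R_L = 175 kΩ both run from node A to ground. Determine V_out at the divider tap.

V_out ≈ 26.4 V

R2 ‖ R_L = (18.4 × 175)/(18.4 + 175) = 16.65 kΩ.
Then V_out = V_DC · R2'/(R1 + R2') = 34.9 × 16.65/22.00 = 26.41 V.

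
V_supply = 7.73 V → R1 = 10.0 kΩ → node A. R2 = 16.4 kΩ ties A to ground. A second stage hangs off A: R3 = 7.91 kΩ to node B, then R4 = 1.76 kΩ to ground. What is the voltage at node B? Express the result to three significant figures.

V_B ≈ 0.532 V

The second stage (R3 + R4 = 9.670 kΩ) loads node A in parallel with R2.
R2 ‖ (R3+R4) = 6.083 kΩ.
First divider: V_A = V_supply · 6.083/(10.0 + 6.083) = 2.924 V.
V_B = V_A × 0.1820 = 0.5321 V.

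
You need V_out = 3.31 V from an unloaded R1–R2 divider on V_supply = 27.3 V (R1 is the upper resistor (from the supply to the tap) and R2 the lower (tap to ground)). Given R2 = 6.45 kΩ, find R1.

Required fraction k = V_out/V_supply = 0.1212.
So R1 = R2 · (V_supply/V_out − 1) = 6.45 × (27.3/3.31 − 1) = 6.45 × 7.248 = 46.75 kΩ.

R1 ≈ 46.7 kΩ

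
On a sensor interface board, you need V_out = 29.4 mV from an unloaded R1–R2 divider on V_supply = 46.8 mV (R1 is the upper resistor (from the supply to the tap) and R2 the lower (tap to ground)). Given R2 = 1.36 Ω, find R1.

R1 ≈ 0.805 Ω

Required fraction k = V_out/V_supply = 0.6282.
So R1 = R2 · (V_supply/V_out − 1) = 1.36 × (46.8/29.4 − 1) = 1.36 × 0.5918 = 0.8049 Ω.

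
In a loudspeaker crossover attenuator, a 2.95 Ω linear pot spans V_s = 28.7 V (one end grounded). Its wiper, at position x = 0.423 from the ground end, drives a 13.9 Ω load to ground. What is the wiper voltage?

V_out ≈ 11.5 V

Lower segment x·R_p = 1.248 Ω; upper segment (1−x)·R_p = 1.702 Ω.
R_L loads the lower segment: effective lower R = 1.145 Ω.
Loaded-divider output: V_out = 28.7 × 0.4022 = 11.54 V.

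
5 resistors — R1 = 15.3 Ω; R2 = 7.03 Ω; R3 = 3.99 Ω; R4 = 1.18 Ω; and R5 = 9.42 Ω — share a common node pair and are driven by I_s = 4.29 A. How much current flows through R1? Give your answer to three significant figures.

I ≈ 0.199 A

Total conductance ΣG = 1/15.3 + 1/7.03 + 1/3.99 + 1/1.18 + 1/9.42 = 1.412 (units of 1/Ω).
By the current-divider rule, I = I_s · G_k/ΣG = 4.29 × 0.04629 = 0.1986 A.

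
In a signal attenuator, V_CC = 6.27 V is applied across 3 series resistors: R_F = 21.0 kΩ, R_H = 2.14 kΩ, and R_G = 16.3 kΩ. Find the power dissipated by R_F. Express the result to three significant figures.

ΣR = 39.44 kΩ → I = 6.27/39.44 = 0.1590 mA.
P = I²R = 0.02527 × 21.0 = 0.5307 mW.

P ≈ 0.531 mW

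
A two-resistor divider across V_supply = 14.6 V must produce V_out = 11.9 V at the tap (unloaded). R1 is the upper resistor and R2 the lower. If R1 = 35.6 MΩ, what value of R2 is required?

The divider ratio is R2/(R1+R2) = 11.9/14.6 = 0.8151.
Rearranging, R2 = R1·k/(1−k) = 35.6 × 4.407 = 156.9 MΩ.

R2 ≈ 157 MΩ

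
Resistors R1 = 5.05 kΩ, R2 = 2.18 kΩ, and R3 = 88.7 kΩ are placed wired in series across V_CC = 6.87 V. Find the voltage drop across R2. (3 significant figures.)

V ≈ 0.156 V

Total series resistance ΣR = 5.05 + 2.18 + 88.7 = 95.93 kΩ.
V = V_CC · R/ΣR = 6.87 × 0.02272 = 0.1561 V.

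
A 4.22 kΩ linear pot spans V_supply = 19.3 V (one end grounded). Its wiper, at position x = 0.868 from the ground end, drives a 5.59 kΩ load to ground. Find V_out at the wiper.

V_out ≈ 15.4 V

Split the track: R_lower = x·R_p = 3.663 kΩ, R_upper = (1−x)·R_p = 0.5570 kΩ.
Lower segment in parallel with the load: 3.663 ‖ 5.59 = 2.213 kΩ.
V_out = 19.3 × 2.213/(0.5570 + 2.213) = 15.42 V.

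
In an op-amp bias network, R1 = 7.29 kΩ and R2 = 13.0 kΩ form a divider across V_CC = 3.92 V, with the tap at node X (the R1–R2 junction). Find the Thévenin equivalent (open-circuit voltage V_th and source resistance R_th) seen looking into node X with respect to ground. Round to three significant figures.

V_th ≈ 2.51 V, R_th ≈ 4.67 kΩ

V_th is the unloaded tap voltage: V_CC · R2/(R1+R2) = 3.92 × 0.6407 = 2.512 V.
With V_CC suppressed (replaced by a short), R_th = R1 ‖ R2 = (7.290 × 13.0)/(7.290 + 13.0) = 4.671 kΩ.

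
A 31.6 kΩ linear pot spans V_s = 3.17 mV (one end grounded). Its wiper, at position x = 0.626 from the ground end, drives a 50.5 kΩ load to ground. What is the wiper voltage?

The pot divides into 11.82 kΩ above the wiper and 19.78 kΩ below.
(x·R_p) ‖ R_L = 14.21 kΩ.
Then V_out = V_s · 14.21/(11.82 + 14.21) = 1.731 mV.

V_out ≈ 1.73 mV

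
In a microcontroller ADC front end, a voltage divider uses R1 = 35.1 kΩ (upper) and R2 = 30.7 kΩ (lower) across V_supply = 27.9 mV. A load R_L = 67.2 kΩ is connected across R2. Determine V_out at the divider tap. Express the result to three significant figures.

First combine the lower leg with the load: R2 ‖ R_L = 21.07 kΩ.
Now apply the divider: V_out = 27.9 × 0.3751 = 10.47 mV.
(Unloaded it would be 13.0 mV; the load pulls it down.)

V_out ≈ 10.5 mV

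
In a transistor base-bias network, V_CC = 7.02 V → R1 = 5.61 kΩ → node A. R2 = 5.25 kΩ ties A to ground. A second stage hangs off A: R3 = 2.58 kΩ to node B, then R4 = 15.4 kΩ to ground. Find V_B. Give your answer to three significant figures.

Node A sees R2 in parallel with the series input of stage 2, R3 + R4 = 17.98 kΩ.
Effective lower resistance at A: R2 ‖ 17.98 = 4.063 kΩ.
First divider: V_A = V_CC · 4.063/(5.61 + 4.063) = 2.949 V.
V_B = V_A × 0.8565 = 2.526 V.

V_B ≈ 2.53 V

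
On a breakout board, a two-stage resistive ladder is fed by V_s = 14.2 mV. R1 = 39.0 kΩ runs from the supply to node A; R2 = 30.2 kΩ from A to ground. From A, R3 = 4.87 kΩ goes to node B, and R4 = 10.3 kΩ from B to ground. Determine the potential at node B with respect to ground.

Looking into the second stage from A: R3 + R4 = 15.17 kΩ appears in parallel with R2.
Effective lower resistance at A: R2 ‖ 15.17 = 10.10 kΩ.
V_A = 14.2 × 10.10/(39.0 + 10.10) = 2.920 mV.
Then the unloaded second divider: V_B = V_A × R4/(R3+R4) = 2.920 × 0.6790 = 1.983 mV.

V_B ≈ 1.98 mV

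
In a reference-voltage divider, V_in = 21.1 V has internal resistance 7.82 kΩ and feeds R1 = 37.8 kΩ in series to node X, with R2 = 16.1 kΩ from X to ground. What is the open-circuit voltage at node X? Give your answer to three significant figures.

V_th ≈ 5.50 V

R1' = 7.82 + 37.8 = 45.62 kΩ (source resistance + R1).
Open-circuit (no load on X): V_th = V_in · R2/(R1' + R2) = 21.1 × 16.1/(45.62 + 16.1) = 5.504 V.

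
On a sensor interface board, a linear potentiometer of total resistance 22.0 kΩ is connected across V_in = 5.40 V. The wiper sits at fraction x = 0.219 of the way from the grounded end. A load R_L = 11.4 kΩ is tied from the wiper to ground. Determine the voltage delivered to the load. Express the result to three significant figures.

V_out ≈ 0.889 V

The pot divides into 17.18 kΩ above the wiper and 4.818 kΩ below.
(x·R_p) ‖ R_L = 3.387 kΩ.
Then V_out = V_in · 3.387/(17.18 + 3.387) = 0.8891 V.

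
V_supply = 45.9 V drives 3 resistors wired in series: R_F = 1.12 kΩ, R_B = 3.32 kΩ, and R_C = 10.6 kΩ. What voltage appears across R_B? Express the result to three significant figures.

V ≈ 10.1 V

Total series resistance ΣR = 1.12 + 3.32 + 10.6 = 15.04 kΩ.
Voltage divider: V = V_supply · (3.320 / 15.04) = 45.9 × 0.2207 = 10.13 V.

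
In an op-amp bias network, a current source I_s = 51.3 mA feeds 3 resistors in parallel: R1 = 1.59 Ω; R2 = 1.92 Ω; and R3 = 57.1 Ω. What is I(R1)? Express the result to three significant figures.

ΣG = 1/1.59 + 1/1.92 + 1/57.1 = 1.167.
Current divider: I(R1) = I_s · G_k/ΣG = 51.3 × (0.6289/1.167) = 51.3 × 0.5388 = 27.64 mA.

I ≈ 27.6 mA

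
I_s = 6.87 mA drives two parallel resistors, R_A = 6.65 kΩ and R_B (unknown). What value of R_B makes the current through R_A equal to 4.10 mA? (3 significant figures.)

In a two-way split, I_A/I_s = R_B/(R_A + R_B).
4.10/6.87 = R_B/(R_A + R_B) → R_B = R_A · (0.5968)/(1 − 0.5968) = 6.65 × 1.480 = 9.843 kΩ.

R_B ≈ 9.84 kΩ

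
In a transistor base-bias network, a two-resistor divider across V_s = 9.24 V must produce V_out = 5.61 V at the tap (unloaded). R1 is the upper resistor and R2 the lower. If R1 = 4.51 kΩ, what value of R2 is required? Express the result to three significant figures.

R2 ≈ 6.97 kΩ

V_out/V_s = R2/(R1+R2) = 0.6071.
Rearranging, R2 = R1·k/(1−k) = 4.51 × 1.545 = 6.970 kΩ.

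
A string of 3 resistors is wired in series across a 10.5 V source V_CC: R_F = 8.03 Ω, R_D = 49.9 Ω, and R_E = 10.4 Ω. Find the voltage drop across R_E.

ΣR = 8.03 + 49.9 + 10.4 = 68.33 Ω.
By the voltage-divider rule, V = 10.5 × 10.40/68.33 = 1.598 V.

V ≈ 1.60 V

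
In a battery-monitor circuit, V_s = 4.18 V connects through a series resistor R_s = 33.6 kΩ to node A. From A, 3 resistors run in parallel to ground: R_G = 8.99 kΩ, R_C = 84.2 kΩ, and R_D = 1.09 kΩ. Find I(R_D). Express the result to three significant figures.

I ≈ 0.107 mA

Combine the parallel branches: R_p = (1/8.99 + 1/84.2 + 1/1.09)⁻¹ = 0.9610 kΩ.
V_A = 4.18 × 0.9610/34.56 = 0.1162 V.
Branch current I = V_A/R_D = 0.1162/1.09 = 0.1066 mA.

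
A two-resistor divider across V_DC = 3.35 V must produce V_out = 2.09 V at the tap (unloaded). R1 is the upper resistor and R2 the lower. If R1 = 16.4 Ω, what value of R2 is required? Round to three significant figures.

The divider ratio is R2/(R1+R2) = 2.09/3.35 = 0.6239.
So R2 = R1 · V_out/(V_DC − V_out) = 16.4 × 2.09/(3.35 − 2.09) = 16.4 × 1.659 = 27.20 Ω.

R2 ≈ 27.2 Ω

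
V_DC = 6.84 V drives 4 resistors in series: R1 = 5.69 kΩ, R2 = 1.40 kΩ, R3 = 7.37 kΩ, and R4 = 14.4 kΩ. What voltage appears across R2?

ΣR = 5.69 + 1.40 + 7.37 + 14.4 = 28.86 kΩ.
V = V_DC · R/ΣR = 6.84 × 0.04851 = 0.3318 V.

V ≈ 0.332 V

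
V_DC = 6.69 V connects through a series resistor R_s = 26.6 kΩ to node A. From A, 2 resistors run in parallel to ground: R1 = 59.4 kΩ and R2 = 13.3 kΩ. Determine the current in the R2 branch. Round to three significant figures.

I ≈ 0.146 mA

Equivalent of the parallel group: R_p = 10.87 kΩ.
V_A = 6.69 × 10.87/37.47 = 1.940 V.
Branch current I = V_A/R2 = 1.940/13.3 = 0.1459 mA.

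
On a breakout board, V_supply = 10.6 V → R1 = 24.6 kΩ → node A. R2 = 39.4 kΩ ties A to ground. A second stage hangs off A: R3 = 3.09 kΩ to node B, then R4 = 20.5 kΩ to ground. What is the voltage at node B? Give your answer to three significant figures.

V_B ≈ 3.45 V

Node A sees R2 in parallel with the series input of stage 2, R3 + R4 = 23.59 kΩ.
R2 ‖ (R3+R4) = 14.76 kΩ.
V_A = 10.6 × 14.76/(24.6 + 14.76) = 3.974 V.
Stage 2 is unloaded, so V_B = V_A · R4/(R3+R4) = 3.974 × 20.5/23.59 = 3.454 V.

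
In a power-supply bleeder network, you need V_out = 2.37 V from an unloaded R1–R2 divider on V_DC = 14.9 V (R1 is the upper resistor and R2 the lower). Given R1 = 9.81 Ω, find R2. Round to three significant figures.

Required fraction k = V_out/V_DC = 0.1591.
Rearranging, R2 = R1·k/(1−k) = 9.81 × 0.1891 = 1.856 Ω.

R2 ≈ 1.86 Ω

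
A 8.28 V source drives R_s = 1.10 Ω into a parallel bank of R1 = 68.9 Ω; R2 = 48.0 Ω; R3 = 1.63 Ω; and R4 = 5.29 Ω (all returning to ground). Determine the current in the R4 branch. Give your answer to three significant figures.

I ≈ 0.815 A

Parallel bank: R_p = 1/(1/68.9 + 1/48.0 + 1/1.63 + 1/5.29) = 1.193 Ω.
V_A by voltage divider: V_A = 8.28 × 1.193/(1.10 + 1.193) = 4.309 V.
I(R4) = V_A / R4 = 4.309/5.29 = 0.8145 A.
(Check via current divider: I_total = 3.610 A; share G_k/ΣG = 0.2256 → same result.)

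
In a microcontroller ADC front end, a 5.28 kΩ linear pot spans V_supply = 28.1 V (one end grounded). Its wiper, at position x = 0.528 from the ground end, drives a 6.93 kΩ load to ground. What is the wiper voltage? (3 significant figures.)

V_out ≈ 12.5 V

Split the track: R_lower = x·R_p = 2.788 kΩ, R_upper = (1−x)·R_p = 2.492 kΩ.
Lower segment in parallel with the load: 2.788 ‖ 6.93 = 1.988 kΩ.
Loaded-divider output: V_out = 28.1 × 0.4437 = 12.47 V.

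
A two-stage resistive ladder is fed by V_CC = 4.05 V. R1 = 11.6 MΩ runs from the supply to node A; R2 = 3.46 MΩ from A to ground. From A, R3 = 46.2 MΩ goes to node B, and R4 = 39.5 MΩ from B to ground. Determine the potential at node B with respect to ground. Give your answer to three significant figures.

Node A sees R2 in parallel with the series input of stage 2, R3 + R4 = 85.70 MΩ.
R2 ‖ (R3+R4) = 3.326 MΩ.
So V_A = 4.05 × 0.2228 = 0.9024 V.
V_B = V_A × 0.4609 = 0.4159 V.

V_B ≈ 0.416 V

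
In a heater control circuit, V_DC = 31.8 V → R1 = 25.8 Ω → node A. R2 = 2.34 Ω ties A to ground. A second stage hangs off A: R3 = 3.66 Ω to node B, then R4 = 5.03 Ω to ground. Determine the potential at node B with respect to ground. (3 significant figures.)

V_B ≈ 1.23 V

Looking into the second stage from A: R3 + R4 = 8.690 Ω appears in parallel with R2.
Effective lower resistance at A: R2 ‖ 8.690 = 1.844 Ω.
First divider: V_A = V_DC · 1.844/(25.8 + 1.844) = 2.121 V.
Then the unloaded second divider: V_B = V_A × R4/(R3+R4) = 2.121 × 0.5788 = 1.228 V.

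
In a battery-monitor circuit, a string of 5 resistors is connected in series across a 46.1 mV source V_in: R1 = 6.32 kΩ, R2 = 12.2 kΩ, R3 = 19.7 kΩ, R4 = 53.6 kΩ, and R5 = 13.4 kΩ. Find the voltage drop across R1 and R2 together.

Total series resistance ΣR = 6.32 + 12.2 + 19.7 + 53.6 + 13.4 = 105.2 kΩ.
R_{R1..R2} = 6.32 + 12.2 = 18.52 kΩ.
By the voltage-divider rule, V = 46.1 × 18.52/105.2 = 8.114 mV.

V ≈ 8.11 mV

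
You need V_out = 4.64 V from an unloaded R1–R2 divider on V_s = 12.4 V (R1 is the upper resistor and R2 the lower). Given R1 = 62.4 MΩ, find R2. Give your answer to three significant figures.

R2 ≈ 37.3 MΩ

Required fraction k = V_out/V_s = 0.3742.
Rearranging, R2 = R1·k/(1−k) = 62.4 × 0.5979 = 37.31 MΩ.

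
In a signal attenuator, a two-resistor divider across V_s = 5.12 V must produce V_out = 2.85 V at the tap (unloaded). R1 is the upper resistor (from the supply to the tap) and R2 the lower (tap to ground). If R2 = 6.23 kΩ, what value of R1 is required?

V_out/V_s = R2/(R1+R2) = 0.5566.
So R1 = R2 · (V_s/V_out − 1) = 6.23 × (5.12/2.85 − 1) = 6.23 × 0.7965 = 4.962 kΩ.

R1 ≈ 4.96 kΩ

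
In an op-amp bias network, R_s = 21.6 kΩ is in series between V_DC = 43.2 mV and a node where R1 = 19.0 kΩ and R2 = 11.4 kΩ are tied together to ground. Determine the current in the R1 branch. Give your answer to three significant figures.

Equivalent of the parallel group: R_p = 7.125 kΩ.
Node voltage V_A = V_DC · R_p/(R_s + R_p) = 43.2 × 0.2480 = 10.72 mV.
Branch current I = V_A/R1 = 10.72/19.0 = 0.5640 µA.

I ≈ 0.564 µA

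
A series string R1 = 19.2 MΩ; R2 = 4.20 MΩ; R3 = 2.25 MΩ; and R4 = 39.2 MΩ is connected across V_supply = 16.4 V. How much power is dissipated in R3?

P ≈ 0.144 µW

The common current is I = 16.4/64.85 = 0.2529 µA.
P(R3) = I²·R3 = (0.2529)² × 2.25 = 0.1439 µW.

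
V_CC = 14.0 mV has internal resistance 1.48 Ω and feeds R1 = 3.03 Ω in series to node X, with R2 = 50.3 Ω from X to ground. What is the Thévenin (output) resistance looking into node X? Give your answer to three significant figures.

R1' = 1.48 + 3.03 = 4.510 Ω (source resistance + R1).
With V_CC suppressed (replaced by a short), R_th = R1' ‖ R2 = (4.510 × 50.3)/(4.510 + 50.3) = 4.139 Ω.

R_th ≈ 4.14 Ω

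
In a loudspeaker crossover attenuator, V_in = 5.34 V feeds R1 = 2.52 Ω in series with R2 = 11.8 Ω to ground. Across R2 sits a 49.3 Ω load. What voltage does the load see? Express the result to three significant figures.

R2 ‖ R_L = (11.8 × 49.3)/(11.8 + 49.3) = 9.521 Ω.
Then V_out = V_in · R2'/(R1 + R2') = 5.34 × 9.521/12.04 = 4.222 V.
(Unloaded it would be 4.40 V; the load pulls it down.)

V_out ≈ 4.22 V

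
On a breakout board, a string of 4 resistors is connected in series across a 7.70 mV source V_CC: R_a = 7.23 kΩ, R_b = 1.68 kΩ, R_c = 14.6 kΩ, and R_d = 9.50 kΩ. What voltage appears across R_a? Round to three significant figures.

V ≈ 1.69 mV

ΣR = 7.23 + 1.68 + 14.6 + 9.50 = 33.01 kΩ.
Voltage divider: V = V_CC · (7.230 / 33.01) = 7.70 × 0.2190 = 1.686 mV.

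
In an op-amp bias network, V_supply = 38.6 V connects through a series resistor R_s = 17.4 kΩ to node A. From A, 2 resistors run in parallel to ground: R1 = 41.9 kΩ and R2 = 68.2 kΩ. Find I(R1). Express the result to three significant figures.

Combine the parallel branches: R_p = (1/41.9 + 1/68.2)⁻¹ = 25.95 kΩ.
Node voltage V_A = V_supply · R_p/(R_s + R_p) = 38.6 × 0.5987 = 23.11 V.
Branch current I = V_A/R1 = 23.11/41.9 = 0.5515 mA.
(Check via current divider: I_total = 0.8903 mA; share G_k/ΣG = 0.6194 → same result.)

I ≈ 0.552 mA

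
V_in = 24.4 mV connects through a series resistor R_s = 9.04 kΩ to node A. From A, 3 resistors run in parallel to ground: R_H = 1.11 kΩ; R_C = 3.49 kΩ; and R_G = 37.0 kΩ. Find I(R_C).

Combine the parallel branches: R_p = (1/1.11 + 1/3.49 + 1/37.0)⁻¹ = 0.8234 kΩ.
Node voltage V_A = V_in · R_p/(R_s + R_p) = 24.4 × 0.08348 = 2.037 mV.
I(R_C) = V_A / R_C = 2.037/3.49 = 0.5837 µA.

I ≈ 0.584 µA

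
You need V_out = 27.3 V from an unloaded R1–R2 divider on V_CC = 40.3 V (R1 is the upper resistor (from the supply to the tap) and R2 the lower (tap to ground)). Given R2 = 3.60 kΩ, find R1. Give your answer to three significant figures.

R1 ≈ 1.71 kΩ

V_out/V_CC = R2/(R1+R2) = 0.6774.
Rearranging, R1 = R2·(1−k)/k = 3.60 × 0.4762 = 1.714 kΩ.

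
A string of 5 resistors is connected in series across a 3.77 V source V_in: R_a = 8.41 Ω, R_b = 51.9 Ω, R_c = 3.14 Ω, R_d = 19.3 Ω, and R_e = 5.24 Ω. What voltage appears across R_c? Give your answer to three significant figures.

V ≈ 0.135 V

Series total: ΣR = 8.41 + 51.9 + 3.14 + 19.3 + 5.24 = 87.99 Ω.
By the voltage-divider rule, V = 3.77 × 3.140/87.99 = 0.1345 V.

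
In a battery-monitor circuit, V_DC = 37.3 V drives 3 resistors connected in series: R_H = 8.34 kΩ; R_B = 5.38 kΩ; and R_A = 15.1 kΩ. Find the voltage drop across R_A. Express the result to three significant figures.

Total series resistance ΣR = 8.34 + 5.38 + 15.1 = 28.82 kΩ.
By the voltage-divider rule, V = 37.3 × 15.10/28.82 = 19.54 V.

V ≈ 19.5 V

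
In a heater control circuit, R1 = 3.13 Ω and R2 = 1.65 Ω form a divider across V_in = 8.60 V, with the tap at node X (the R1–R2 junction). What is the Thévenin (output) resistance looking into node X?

Zeroing V_in shorts the top of R1 to ground, so R_th = R1 ‖ R2 = 1.080 Ω.

R_th ≈ 1.08 Ω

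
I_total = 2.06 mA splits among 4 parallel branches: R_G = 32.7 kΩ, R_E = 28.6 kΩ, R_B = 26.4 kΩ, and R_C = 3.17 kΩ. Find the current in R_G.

I ≈ 0.150 mA

Conductances: ΣG = 1/32.7 + 1/28.6 + 1/26.4 + 1/3.17 = 0.4189 (1/kΩ).
By the current-divider rule, I = I_total · G_k/ΣG = 2.06 × 0.07301 = 0.1504 mA.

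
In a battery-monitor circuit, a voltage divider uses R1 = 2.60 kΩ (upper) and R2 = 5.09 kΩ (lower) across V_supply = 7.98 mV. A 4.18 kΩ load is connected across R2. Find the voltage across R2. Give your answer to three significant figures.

V_out ≈ 3.74 mV

The load sits in parallel with R2, giving an effective lower resistance R2' = R2·R_L/(R2+R_L) = 2.295 kΩ.
Now apply the divider: V_out = 7.98 × 0.4689 = 3.742 mV.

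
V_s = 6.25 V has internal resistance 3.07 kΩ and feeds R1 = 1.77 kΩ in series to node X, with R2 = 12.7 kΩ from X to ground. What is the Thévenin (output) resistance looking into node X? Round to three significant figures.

R1' = 3.07 + 1.77 = 4.840 kΩ (source resistance + R1).
Zeroing V_s shorts the top of R1' to ground, so R_th = R1' ‖ R2 = 3.504 kΩ.

R_th ≈ 3.50 kΩ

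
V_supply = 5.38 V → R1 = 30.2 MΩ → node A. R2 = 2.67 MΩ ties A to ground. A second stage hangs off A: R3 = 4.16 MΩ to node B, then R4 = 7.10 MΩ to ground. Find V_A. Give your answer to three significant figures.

V_A ≈ 0.359 V

The second stage (R3 + R4 = 11.26 MΩ) loads node A in parallel with R2.
Effective lower resistance at A: R2 ‖ 11.26 = 2.158 MΩ.
V_A = 5.38 × 2.158/(30.2 + 2.158) = 0.3588 V.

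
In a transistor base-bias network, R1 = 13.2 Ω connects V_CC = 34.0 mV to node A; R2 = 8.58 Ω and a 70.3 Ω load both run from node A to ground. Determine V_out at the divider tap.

The load sits in parallel with R2, giving an effective lower resistance R2' = R2·R_L/(R2+R_L) = 7.647 Ω.
Voltage divider with the loaded lower leg: V_out = 34.0 × 7.647/(13.2 + 7.647) = 34.0 × 0.3668 = 12.47 mV.

V_out ≈ 12.5 mV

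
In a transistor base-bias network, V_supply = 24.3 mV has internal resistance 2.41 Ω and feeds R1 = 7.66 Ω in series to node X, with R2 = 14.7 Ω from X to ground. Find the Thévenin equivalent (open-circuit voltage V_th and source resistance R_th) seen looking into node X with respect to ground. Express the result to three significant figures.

R1' = 2.41 + 7.66 = 10.07 Ω (source resistance + R1).
V_th is the unloaded tap voltage: V_supply · R2/(R1'+R2) = 24.3 × 0.5935 = 14.42 mV.
Looking into X with the source shorted: R_th = R1'·R2/(R1'+R2) = 10.07 × 14.7/24.77 = 5.976 Ω.

V_th ≈ 14.4 mV, R_th ≈ 5.98 Ω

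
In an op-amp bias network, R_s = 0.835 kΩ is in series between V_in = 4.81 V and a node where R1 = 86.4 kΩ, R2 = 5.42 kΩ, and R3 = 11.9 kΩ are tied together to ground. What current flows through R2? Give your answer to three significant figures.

I ≈ 0.719 mA

Combine the parallel branches: R_p = (1/86.4 + 1/5.42 + 1/11.9)⁻¹ = 3.570 kΩ.
Node voltage V_A = V_in · R_p/(R_s + R_p) = 4.81 × 0.8104 = 3.898 V.
Branch current I = V_A/R2 = 3.898/5.42 = 0.7192 mA.
(Equivalently: I_total = 1.092 mA, then current-divider fraction G_k/ΣG = 0.6587.)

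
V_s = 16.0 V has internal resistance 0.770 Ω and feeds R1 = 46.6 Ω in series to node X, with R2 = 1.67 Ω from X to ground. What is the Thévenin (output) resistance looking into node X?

R_th ≈ 1.61 Ω

R1' = 0.770 + 46.6 = 47.37 Ω (source resistance + R1).
Zeroing V_s shorts the top of R1' to ground, so R_th = R1' ‖ R2 = 1.613 Ω.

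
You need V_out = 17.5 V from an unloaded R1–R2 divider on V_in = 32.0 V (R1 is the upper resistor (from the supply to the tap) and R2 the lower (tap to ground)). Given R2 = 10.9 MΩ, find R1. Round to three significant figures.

V_out/V_in = R2/(R1+R2) = 0.5469.
So R1 = R2 · (V_in/V_out − 1) = 10.9 × (32.0/17.5 − 1) = 10.9 × 0.8286 = 9.031 MΩ.

R1 ≈ 9.03 MΩ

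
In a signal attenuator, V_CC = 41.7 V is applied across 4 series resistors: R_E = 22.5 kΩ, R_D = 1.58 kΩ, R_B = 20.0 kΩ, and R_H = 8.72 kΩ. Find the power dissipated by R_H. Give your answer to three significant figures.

P ≈ 5.44 mW

The common current is I = 41.7/52.80 = 0.7898 mA.
P(R_H) = I²·R_H = (0.7898)² × 8.72 = 5.439 mW.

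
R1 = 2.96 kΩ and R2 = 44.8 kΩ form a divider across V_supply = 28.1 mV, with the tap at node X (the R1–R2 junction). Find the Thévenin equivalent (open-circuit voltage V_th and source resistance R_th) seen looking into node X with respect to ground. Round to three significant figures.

Open-circuit (no load on X): V_th = V_supply · R2/(R1 + R2) = 28.1 × 44.8/(2.960 + 44.8) = 26.36 mV.
Looking into X with the source shorted: R_th = R1·R2/(R1+R2) = 2.960 × 44.8/47.76 = 2.777 kΩ.

V_th ≈ 26.4 mV, R_th ≈ 2.78 kΩ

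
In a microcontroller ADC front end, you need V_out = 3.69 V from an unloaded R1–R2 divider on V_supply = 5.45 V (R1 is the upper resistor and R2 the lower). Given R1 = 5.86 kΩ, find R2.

R2 ≈ 12.3 kΩ

V_out/V_supply = R2/(R1+R2) = 0.6771.
So R2 = R1 · V_out/(V_supply − V_out) = 5.86 × 3.69/(5.45 − 3.69) = 5.86 × 2.097 = 12.29 kΩ.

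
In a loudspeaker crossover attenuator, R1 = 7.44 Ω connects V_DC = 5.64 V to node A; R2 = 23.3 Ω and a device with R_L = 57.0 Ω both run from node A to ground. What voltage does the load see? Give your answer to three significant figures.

R2 ‖ R_L = (23.3 × 57.0)/(23.3 + 57.0) = 16.54 Ω.
Now apply the divider: V_out = 5.64 × 0.6897 = 3.890 V.
(Unloaded it would be 4.27 V; the load pulls it down.)

V_out ≈ 3.89 V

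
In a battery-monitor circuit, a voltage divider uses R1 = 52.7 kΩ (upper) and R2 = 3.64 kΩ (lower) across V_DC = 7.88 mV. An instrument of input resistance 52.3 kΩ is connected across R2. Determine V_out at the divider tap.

The load sits in parallel with R2, giving an effective lower resistance R2' = R2·R_L/(R2+R_L) = 3.403 kΩ.
Then V_out = V_DC · R2'/(R1 + R2') = 7.88 × 3.403/56.10 = 0.4780 mV.

V_out ≈ 0.478 mV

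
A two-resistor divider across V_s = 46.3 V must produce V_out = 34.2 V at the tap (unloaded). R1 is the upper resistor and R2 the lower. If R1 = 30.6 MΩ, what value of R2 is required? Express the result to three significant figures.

R2 ≈ 86.5 MΩ

The divider ratio is R2/(R1+R2) = 34.2/46.3 = 0.7387.
Rearranging, R2 = R1·k/(1−k) = 30.6 × 2.826 = 86.49 MΩ.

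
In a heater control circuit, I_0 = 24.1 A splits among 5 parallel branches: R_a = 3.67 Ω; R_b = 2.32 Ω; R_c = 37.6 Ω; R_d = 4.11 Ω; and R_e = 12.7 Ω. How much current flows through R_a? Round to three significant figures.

I ≈ 6.24 A

Conductances: ΣG = 1/3.67 + 1/2.32 + 1/37.6 + 1/4.11 + 1/12.7 = 1.052 (1/Ω).
R_a takes the fraction G_k/ΣG = 0.2725/1.052 = 0.2590, so I = 24.1 × 0.2590 = 6.241 A.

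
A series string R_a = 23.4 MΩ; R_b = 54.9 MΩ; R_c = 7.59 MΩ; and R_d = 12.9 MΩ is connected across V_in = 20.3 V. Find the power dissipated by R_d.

The common current is I = 20.3/98.79 = 0.2055 µA.
P(R_d) = I²·R_d = (0.2055)² × 12.9 = 0.5447 µW.

P ≈ 0.545 µW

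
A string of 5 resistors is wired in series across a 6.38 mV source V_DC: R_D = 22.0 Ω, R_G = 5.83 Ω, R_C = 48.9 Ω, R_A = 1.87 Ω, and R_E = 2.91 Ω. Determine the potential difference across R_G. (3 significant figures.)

V ≈ 0.456 mV

Total series resistance ΣR = 22.0 + 5.83 + 48.9 + 1.87 + 2.91 = 81.51 Ω.
V = V_DC · R/ΣR = 6.38 × 0.07152 = 0.4563 mV.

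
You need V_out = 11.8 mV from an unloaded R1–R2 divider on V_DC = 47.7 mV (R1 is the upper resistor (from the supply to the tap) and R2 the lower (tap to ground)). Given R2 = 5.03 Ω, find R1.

R1 ≈ 15.3 Ω

Required fraction k = V_out/V_DC = 0.2474.
So R1 = R2 · (V_DC/V_out − 1) = 5.03 × (47.7/11.8 − 1) = 5.03 × 3.042 = 15.30 Ω.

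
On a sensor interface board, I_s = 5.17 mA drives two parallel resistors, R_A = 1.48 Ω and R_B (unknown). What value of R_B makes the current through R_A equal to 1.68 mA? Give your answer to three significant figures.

In a two-way split, I_A/I_s = R_B/(R_A + R_B).
With f = 0.3250, R_B = R_A · f/(1−f) = 1.48 × 0.4814 = 0.7124 Ω.

R_B ≈ 0.712 Ω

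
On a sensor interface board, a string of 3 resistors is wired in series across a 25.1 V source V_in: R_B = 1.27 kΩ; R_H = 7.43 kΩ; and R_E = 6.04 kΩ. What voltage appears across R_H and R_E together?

V ≈ 22.9 V

Total series resistance ΣR = 1.27 + 7.43 + 6.04 = 14.74 kΩ.
R_{R_H..R_E} = 7.43 + 6.04 = 13.47 kΩ.
V = V_in · R/ΣR = 25.1 × 0.9138 = 22.94 V.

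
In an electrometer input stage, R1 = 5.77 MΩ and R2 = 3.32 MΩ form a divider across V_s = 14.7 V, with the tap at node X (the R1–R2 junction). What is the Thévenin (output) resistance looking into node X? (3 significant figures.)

R_th ≈ 2.11 MΩ

Zeroing V_s shorts the top of R1 to ground, so R_th = R1 ‖ R2 = 2.107 MΩ.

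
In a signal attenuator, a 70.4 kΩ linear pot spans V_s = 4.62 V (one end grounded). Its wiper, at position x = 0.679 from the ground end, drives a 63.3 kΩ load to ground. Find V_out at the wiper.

V_out ≈ 2.52 V

The pot divides into 22.60 kΩ above the wiper and 47.80 kΩ below.
Lower segment in parallel with the load: 47.80 ‖ 63.3 = 27.23 kΩ.
V_out = 4.62 × 27.23/(22.60 + 27.23) = 2.525 V.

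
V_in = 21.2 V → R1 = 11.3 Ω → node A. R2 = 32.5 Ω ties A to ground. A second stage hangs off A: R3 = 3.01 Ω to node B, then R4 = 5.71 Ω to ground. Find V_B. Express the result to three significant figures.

Looking into the second stage from A: R3 + R4 = 8.720 Ω appears in parallel with R2.
Effective lower resistance at A: R2 ‖ 8.720 = 6.875 Ω.
V_A = 21.2 × 6.875/(11.3 + 6.875) = 8.019 V.
Stage 2 is unloaded, so V_B = V_A · R4/(R3+R4) = 8.019 × 5.71/8.720 = 5.251 V.

V_B ≈ 5.25 V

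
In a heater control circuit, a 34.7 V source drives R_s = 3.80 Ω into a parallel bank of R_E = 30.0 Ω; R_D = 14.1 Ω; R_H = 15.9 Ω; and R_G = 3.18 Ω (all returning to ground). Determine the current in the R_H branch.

I ≈ 0.771 A

Combine the parallel branches: R_p = (1/30.0 + 1/14.1 + 1/15.9 + 1/3.18)⁻¹ = 2.076 Ω.
V_A by voltage divider: V_A = 34.7 × 2.076/(3.80 + 2.076) = 12.26 V.
Branch current I = V_A/R_H = 12.26/15.9 = 0.7711 A.
(Check via current divider: I_total = 5.905 A; share G_k/ΣG = 0.1306 → same result.)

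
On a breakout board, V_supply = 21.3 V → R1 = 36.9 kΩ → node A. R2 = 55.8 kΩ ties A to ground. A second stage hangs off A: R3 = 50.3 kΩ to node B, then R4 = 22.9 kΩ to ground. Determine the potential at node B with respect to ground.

Looking into the second stage from A: R3 + R4 = 73.20 kΩ appears in parallel with R2.
Effective lower resistance at A: R2 ‖ 73.20 = 31.66 kΩ.
So V_A = 21.3 × 0.4618 = 9.837 V.
Then the unloaded second divider: V_B = V_A × R4/(R3+R4) = 9.837 × 0.3128 = 3.077 V.

V_B ≈ 3.08 V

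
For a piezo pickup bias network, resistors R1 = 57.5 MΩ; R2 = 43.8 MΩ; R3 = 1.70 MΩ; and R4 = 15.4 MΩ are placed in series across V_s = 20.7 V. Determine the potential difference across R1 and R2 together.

Series total: ΣR = 57.5 + 43.8 + 1.70 + 15.4 = 118.4 MΩ.
R_{R1..R2} = 57.5 + 43.8 = 101.3 MΩ.
V = V_s · R/ΣR = 20.7 × 0.8556 = 17.71 V.

V ≈ 17.7 V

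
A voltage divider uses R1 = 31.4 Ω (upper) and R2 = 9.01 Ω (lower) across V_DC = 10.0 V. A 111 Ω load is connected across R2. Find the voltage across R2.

R2 ‖ R_L = (9.01 × 111)/(9.01 + 111) = 8.334 Ω.
Then V_out = V_DC · R2'/(R1 + R2') = 10.0 × 8.334/39.73 = 2.097 V.

V_out ≈ 2.10 V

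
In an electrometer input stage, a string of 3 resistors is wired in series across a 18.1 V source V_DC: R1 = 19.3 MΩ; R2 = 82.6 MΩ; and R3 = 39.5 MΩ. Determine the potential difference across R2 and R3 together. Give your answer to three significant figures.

V ≈ 15.6 V

Series total: ΣR = 19.3 + 82.6 + 39.5 = 141.4 MΩ.
R_{R2..R3} = 82.6 + 39.5 = 122.1 MΩ.
Voltage divider: V = V_DC · (122.1 / 141.4) = 18.1 × 0.8635 = 15.63 V.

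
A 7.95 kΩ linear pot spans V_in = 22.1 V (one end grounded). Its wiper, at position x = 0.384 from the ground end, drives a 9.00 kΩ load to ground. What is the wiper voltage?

V_out ≈ 7.02 V

The pot divides into 4.897 kΩ above the wiper and 3.053 kΩ below.
(x·R_p) ‖ R_L = 2.280 kΩ.
Loaded-divider output: V_out = 22.1 × 0.3176 = 7.020 V.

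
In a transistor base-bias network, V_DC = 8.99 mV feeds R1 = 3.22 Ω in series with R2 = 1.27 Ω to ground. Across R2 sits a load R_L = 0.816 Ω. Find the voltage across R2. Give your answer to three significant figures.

V_out ≈ 1.20 mV

The load sits in parallel with R2, giving an effective lower resistance R2' = R2·R_L/(R2+R_L) = 0.4968 Ω.
Then V_out = V_DC · R2'/(R1 + R2') = 8.99 × 0.4968/3.717 = 1.202 mV.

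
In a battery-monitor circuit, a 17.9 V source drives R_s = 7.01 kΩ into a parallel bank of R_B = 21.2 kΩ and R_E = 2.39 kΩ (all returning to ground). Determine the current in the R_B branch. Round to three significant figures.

I ≈ 0.198 mA

Parallel bank: R_p = 1/(1/21.2 + 1/2.39) = 2.148 kΩ.
V_A = 17.9 × 2.148/9.158 = 4.198 V.
I(R_B) = V_A / R_B = 4.198/21.2 = 0.1980 mA.
(Check via current divider: I_total = 1.955 mA; share G_k/ΣG = 0.1013 → same result.)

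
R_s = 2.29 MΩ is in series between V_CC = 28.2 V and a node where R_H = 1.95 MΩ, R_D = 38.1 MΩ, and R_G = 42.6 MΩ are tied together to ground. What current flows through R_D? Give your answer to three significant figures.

Equivalent of the parallel group: R_p = 1.778 MΩ.
Node voltage V_A = V_CC · R_p/(R_s + R_p) = 28.2 × 0.4370 = 12.32 V.
Branch current I = V_A/R_D = 12.32/38.1 = 0.3235 µA.

I ≈ 0.323 µA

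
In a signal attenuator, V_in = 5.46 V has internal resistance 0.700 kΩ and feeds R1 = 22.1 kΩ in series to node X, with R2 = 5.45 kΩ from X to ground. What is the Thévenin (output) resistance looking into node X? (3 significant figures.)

R_th ≈ 4.40 kΩ

R1' = 0.700 + 22.1 = 22.80 kΩ (source resistance + R1).
Looking into X with the source shorted: R_th = R1'·R2/(R1'+R2) = 22.80 × 5.45/28.25 = 4.399 kΩ.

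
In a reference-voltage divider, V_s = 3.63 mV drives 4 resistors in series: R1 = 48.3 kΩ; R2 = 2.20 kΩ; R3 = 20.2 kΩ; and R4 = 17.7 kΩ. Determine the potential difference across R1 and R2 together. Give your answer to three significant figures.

V ≈ 2.07 mV

Total series resistance ΣR = 48.3 + 2.20 + 20.2 + 17.7 = 88.40 kΩ.
R_{R1..R2} = 48.3 + 2.20 = 50.50 kΩ.
By the voltage-divider rule, V = 3.63 × 50.50/88.40 = 2.074 mV.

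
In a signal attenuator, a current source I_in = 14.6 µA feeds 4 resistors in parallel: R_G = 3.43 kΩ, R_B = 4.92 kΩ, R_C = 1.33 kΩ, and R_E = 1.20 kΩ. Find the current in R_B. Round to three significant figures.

Conductances: ΣG = 1/3.43 + 1/4.92 + 1/1.33 + 1/1.20 = 2.080 (1/kΩ).
R_B takes the fraction G_k/ΣG = 0.2033/2.080 = 0.09772, so I = 14.6 × 0.09772 = 1.427 µA.

I ≈ 1.43 µA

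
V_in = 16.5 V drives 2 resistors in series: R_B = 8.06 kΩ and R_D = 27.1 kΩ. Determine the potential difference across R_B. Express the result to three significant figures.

Total series resistance ΣR = 8.06 + 27.1 = 35.16 kΩ.
Voltage divider: V = V_in · (8.060 / 35.16) = 16.5 × 0.2292 = 3.782 V.

V ≈ 3.78 V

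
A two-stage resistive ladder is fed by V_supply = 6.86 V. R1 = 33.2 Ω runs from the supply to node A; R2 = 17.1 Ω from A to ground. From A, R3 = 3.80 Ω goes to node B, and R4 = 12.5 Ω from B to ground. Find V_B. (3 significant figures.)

Node A sees R2 in parallel with the series input of stage 2, R3 + R4 = 16.30 Ω.
R2 ‖ (R3+R4) = 8.345 Ω.
V_A = 6.86 × 8.345/(33.2 + 8.345) = 1.378 V.
Stage 2 is unloaded, so V_B = V_A · R4/(R3+R4) = 1.378 × 12.5/16.30 = 1.057 V.

V_B ≈ 1.06 V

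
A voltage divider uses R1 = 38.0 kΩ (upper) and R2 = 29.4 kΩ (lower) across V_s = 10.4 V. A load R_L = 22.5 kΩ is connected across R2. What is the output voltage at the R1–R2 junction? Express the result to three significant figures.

V_out ≈ 2.61 V

First combine the lower leg with the load: R2 ‖ R_L = 12.75 kΩ.
Voltage divider with the loaded lower leg: V_out = 10.4 × 12.75/(38.0 + 12.75) = 10.4 × 0.2512 = 2.612 V.
(Unloaded it would be 4.54 V; the load pulls it down.)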